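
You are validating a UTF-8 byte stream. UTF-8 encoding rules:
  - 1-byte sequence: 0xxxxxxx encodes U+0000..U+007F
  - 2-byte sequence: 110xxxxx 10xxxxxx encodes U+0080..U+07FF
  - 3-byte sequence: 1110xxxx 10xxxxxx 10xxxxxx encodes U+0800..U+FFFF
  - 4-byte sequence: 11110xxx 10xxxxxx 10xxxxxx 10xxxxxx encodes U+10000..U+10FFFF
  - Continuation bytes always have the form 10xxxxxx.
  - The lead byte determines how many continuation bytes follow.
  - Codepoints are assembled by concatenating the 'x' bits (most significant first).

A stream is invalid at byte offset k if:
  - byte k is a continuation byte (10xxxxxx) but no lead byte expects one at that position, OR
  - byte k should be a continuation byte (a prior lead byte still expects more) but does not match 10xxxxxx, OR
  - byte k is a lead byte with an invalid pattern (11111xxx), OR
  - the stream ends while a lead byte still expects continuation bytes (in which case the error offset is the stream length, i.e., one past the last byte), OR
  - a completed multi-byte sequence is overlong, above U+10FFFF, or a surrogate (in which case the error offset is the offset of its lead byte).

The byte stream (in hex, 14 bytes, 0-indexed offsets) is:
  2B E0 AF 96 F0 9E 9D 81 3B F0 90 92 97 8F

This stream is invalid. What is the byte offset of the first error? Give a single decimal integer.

Byte[0]=2B: 1-byte ASCII. cp=U+002B
Byte[1]=E0: 3-byte lead, need 2 cont bytes. acc=0x0
Byte[2]=AF: continuation. acc=(acc<<6)|0x2F=0x2F
Byte[3]=96: continuation. acc=(acc<<6)|0x16=0xBD6
Completed: cp=U+0BD6 (starts at byte 1)
Byte[4]=F0: 4-byte lead, need 3 cont bytes. acc=0x0
Byte[5]=9E: continuation. acc=(acc<<6)|0x1E=0x1E
Byte[6]=9D: continuation. acc=(acc<<6)|0x1D=0x79D
Byte[7]=81: continuation. acc=(acc<<6)|0x01=0x1E741
Completed: cp=U+1E741 (starts at byte 4)
Byte[8]=3B: 1-byte ASCII. cp=U+003B
Byte[9]=F0: 4-byte lead, need 3 cont bytes. acc=0x0
Byte[10]=90: continuation. acc=(acc<<6)|0x10=0x10
Byte[11]=92: continuation. acc=(acc<<6)|0x12=0x412
Byte[12]=97: continuation. acc=(acc<<6)|0x17=0x10497
Completed: cp=U+10497 (starts at byte 9)
Byte[13]=8F: INVALID lead byte (not 0xxx/110x/1110/11110)

Answer: 13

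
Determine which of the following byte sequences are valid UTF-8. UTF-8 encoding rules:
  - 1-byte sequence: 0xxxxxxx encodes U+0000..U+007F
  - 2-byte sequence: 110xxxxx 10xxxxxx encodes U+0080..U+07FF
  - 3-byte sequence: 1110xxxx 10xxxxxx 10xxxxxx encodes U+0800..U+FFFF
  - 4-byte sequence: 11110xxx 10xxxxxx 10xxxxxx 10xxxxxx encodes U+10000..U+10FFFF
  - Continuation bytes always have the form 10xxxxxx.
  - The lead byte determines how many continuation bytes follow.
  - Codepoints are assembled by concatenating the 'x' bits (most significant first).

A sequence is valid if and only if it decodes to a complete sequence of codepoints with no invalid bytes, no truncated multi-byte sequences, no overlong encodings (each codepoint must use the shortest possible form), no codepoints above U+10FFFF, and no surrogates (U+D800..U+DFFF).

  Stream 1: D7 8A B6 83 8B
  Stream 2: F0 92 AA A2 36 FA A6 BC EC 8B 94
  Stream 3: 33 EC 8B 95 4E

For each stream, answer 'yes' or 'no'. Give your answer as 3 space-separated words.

Stream 1: error at byte offset 2. INVALID
Stream 2: error at byte offset 5. INVALID
Stream 3: decodes cleanly. VALID

Answer: no no yes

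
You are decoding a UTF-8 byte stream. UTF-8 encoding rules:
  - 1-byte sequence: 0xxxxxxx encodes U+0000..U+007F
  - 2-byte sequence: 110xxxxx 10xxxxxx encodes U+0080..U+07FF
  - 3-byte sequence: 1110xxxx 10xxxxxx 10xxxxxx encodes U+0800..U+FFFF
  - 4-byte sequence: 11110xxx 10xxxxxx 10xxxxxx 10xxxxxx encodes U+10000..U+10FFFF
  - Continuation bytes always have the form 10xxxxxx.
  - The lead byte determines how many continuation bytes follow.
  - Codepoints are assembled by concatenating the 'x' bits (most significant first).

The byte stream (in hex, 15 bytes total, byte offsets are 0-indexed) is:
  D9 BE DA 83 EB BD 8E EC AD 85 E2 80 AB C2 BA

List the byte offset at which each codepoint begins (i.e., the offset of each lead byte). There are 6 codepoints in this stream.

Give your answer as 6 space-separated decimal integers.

Answer: 0 2 4 7 10 13

Derivation:
Byte[0]=D9: 2-byte lead, need 1 cont bytes. acc=0x19
Byte[1]=BE: continuation. acc=(acc<<6)|0x3E=0x67E
Completed: cp=U+067E (starts at byte 0)
Byte[2]=DA: 2-byte lead, need 1 cont bytes. acc=0x1A
Byte[3]=83: continuation. acc=(acc<<6)|0x03=0x683
Completed: cp=U+0683 (starts at byte 2)
Byte[4]=EB: 3-byte lead, need 2 cont bytes. acc=0xB
Byte[5]=BD: continuation. acc=(acc<<6)|0x3D=0x2FD
Byte[6]=8E: continuation. acc=(acc<<6)|0x0E=0xBF4E
Completed: cp=U+BF4E (starts at byte 4)
Byte[7]=EC: 3-byte lead, need 2 cont bytes. acc=0xC
Byte[8]=AD: continuation. acc=(acc<<6)|0x2D=0x32D
Byte[9]=85: continuation. acc=(acc<<6)|0x05=0xCB45
Completed: cp=U+CB45 (starts at byte 7)
Byte[10]=E2: 3-byte lead, need 2 cont bytes. acc=0x2
Byte[11]=80: continuation. acc=(acc<<6)|0x00=0x80
Byte[12]=AB: continuation. acc=(acc<<6)|0x2B=0x202B
Completed: cp=U+202B (starts at byte 10)
Byte[13]=C2: 2-byte lead, need 1 cont bytes. acc=0x2
Byte[14]=BA: continuation. acc=(acc<<6)|0x3A=0xBA
Completed: cp=U+00BA (starts at byte 13)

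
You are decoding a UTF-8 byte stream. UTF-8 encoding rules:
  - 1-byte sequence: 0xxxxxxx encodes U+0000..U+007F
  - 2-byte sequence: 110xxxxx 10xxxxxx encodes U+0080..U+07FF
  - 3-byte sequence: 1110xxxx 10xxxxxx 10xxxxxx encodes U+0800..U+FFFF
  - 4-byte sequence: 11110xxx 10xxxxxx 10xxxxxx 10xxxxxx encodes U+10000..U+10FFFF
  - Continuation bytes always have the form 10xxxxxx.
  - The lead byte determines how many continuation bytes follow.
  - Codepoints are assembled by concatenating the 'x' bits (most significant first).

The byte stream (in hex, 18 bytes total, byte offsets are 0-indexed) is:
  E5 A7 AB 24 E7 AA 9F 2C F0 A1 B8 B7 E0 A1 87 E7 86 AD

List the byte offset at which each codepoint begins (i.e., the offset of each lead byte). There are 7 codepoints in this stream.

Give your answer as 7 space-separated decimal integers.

Answer: 0 3 4 7 8 12 15

Derivation:
Byte[0]=E5: 3-byte lead, need 2 cont bytes. acc=0x5
Byte[1]=A7: continuation. acc=(acc<<6)|0x27=0x167
Byte[2]=AB: continuation. acc=(acc<<6)|0x2B=0x59EB
Completed: cp=U+59EB (starts at byte 0)
Byte[3]=24: 1-byte ASCII. cp=U+0024
Byte[4]=E7: 3-byte lead, need 2 cont bytes. acc=0x7
Byte[5]=AA: continuation. acc=(acc<<6)|0x2A=0x1EA
Byte[6]=9F: continuation. acc=(acc<<6)|0x1F=0x7A9F
Completed: cp=U+7A9F (starts at byte 4)
Byte[7]=2C: 1-byte ASCII. cp=U+002C
Byte[8]=F0: 4-byte lead, need 3 cont bytes. acc=0x0
Byte[9]=A1: continuation. acc=(acc<<6)|0x21=0x21
Byte[10]=B8: continuation. acc=(acc<<6)|0x38=0x878
Byte[11]=B7: continuation. acc=(acc<<6)|0x37=0x21E37
Completed: cp=U+21E37 (starts at byte 8)
Byte[12]=E0: 3-byte lead, need 2 cont bytes. acc=0x0
Byte[13]=A1: continuation. acc=(acc<<6)|0x21=0x21
Byte[14]=87: continuation. acc=(acc<<6)|0x07=0x847
Completed: cp=U+0847 (starts at byte 12)
Byte[15]=E7: 3-byte lead, need 2 cont bytes. acc=0x7
Byte[16]=86: continuation. acc=(acc<<6)|0x06=0x1C6
Byte[17]=AD: continuation. acc=(acc<<6)|0x2D=0x71AD
Completed: cp=U+71AD (starts at byte 15)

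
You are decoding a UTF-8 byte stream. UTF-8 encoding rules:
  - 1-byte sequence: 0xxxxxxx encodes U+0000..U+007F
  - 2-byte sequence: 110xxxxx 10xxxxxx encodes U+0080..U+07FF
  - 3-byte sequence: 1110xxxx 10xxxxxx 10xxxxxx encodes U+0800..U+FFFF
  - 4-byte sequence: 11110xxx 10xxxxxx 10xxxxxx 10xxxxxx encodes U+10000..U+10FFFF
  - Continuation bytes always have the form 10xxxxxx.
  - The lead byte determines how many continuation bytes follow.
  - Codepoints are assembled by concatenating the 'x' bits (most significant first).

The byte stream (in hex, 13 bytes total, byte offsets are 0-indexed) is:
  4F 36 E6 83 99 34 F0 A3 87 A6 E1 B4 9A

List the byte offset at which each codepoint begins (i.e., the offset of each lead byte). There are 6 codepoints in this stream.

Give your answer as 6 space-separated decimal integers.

Byte[0]=4F: 1-byte ASCII. cp=U+004F
Byte[1]=36: 1-byte ASCII. cp=U+0036
Byte[2]=E6: 3-byte lead, need 2 cont bytes. acc=0x6
Byte[3]=83: continuation. acc=(acc<<6)|0x03=0x183
Byte[4]=99: continuation. acc=(acc<<6)|0x19=0x60D9
Completed: cp=U+60D9 (starts at byte 2)
Byte[5]=34: 1-byte ASCII. cp=U+0034
Byte[6]=F0: 4-byte lead, need 3 cont bytes. acc=0x0
Byte[7]=A3: continuation. acc=(acc<<6)|0x23=0x23
Byte[8]=87: continuation. acc=(acc<<6)|0x07=0x8C7
Byte[9]=A6: continuation. acc=(acc<<6)|0x26=0x231E6
Completed: cp=U+231E6 (starts at byte 6)
Byte[10]=E1: 3-byte lead, need 2 cont bytes. acc=0x1
Byte[11]=B4: continuation. acc=(acc<<6)|0x34=0x74
Byte[12]=9A: continuation. acc=(acc<<6)|0x1A=0x1D1A
Completed: cp=U+1D1A (starts at byte 10)

Answer: 0 1 2 5 6 10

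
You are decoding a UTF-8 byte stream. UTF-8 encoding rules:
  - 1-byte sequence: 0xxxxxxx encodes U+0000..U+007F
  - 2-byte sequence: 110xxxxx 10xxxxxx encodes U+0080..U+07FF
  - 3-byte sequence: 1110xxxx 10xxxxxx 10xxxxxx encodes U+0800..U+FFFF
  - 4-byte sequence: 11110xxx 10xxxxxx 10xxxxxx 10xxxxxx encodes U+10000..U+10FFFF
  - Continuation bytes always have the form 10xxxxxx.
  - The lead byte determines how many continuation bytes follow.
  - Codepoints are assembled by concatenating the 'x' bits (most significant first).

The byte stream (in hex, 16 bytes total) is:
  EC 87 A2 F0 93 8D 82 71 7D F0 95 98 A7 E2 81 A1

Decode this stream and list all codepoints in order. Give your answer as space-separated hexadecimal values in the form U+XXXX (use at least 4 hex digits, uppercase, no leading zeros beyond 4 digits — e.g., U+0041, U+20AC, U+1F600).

Byte[0]=EC: 3-byte lead, need 2 cont bytes. acc=0xC
Byte[1]=87: continuation. acc=(acc<<6)|0x07=0x307
Byte[2]=A2: continuation. acc=(acc<<6)|0x22=0xC1E2
Completed: cp=U+C1E2 (starts at byte 0)
Byte[3]=F0: 4-byte lead, need 3 cont bytes. acc=0x0
Byte[4]=93: continuation. acc=(acc<<6)|0x13=0x13
Byte[5]=8D: continuation. acc=(acc<<6)|0x0D=0x4CD
Byte[6]=82: continuation. acc=(acc<<6)|0x02=0x13342
Completed: cp=U+13342 (starts at byte 3)
Byte[7]=71: 1-byte ASCII. cp=U+0071
Byte[8]=7D: 1-byte ASCII. cp=U+007D
Byte[9]=F0: 4-byte lead, need 3 cont bytes. acc=0x0
Byte[10]=95: continuation. acc=(acc<<6)|0x15=0x15
Byte[11]=98: continuation. acc=(acc<<6)|0x18=0x558
Byte[12]=A7: continuation. acc=(acc<<6)|0x27=0x15627
Completed: cp=U+15627 (starts at byte 9)
Byte[13]=E2: 3-byte lead, need 2 cont bytes. acc=0x2
Byte[14]=81: continuation. acc=(acc<<6)|0x01=0x81
Byte[15]=A1: continuation. acc=(acc<<6)|0x21=0x2061
Completed: cp=U+2061 (starts at byte 13)

Answer: U+C1E2 U+13342 U+0071 U+007D U+15627 U+2061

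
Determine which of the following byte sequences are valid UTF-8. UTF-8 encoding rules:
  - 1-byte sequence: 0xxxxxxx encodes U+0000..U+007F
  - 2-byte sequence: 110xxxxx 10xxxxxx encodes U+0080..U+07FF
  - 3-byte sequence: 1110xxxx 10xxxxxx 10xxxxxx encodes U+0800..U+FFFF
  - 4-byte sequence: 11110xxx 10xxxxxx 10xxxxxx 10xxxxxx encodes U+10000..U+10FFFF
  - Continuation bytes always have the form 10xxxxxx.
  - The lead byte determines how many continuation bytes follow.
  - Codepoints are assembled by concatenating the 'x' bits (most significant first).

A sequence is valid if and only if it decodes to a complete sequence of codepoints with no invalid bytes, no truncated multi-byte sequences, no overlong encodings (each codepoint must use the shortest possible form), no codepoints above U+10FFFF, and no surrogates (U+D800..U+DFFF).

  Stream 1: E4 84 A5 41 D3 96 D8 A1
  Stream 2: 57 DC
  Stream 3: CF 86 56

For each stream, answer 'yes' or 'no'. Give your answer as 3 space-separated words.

Stream 1: decodes cleanly. VALID
Stream 2: error at byte offset 2. INVALID
Stream 3: decodes cleanly. VALID

Answer: yes no yes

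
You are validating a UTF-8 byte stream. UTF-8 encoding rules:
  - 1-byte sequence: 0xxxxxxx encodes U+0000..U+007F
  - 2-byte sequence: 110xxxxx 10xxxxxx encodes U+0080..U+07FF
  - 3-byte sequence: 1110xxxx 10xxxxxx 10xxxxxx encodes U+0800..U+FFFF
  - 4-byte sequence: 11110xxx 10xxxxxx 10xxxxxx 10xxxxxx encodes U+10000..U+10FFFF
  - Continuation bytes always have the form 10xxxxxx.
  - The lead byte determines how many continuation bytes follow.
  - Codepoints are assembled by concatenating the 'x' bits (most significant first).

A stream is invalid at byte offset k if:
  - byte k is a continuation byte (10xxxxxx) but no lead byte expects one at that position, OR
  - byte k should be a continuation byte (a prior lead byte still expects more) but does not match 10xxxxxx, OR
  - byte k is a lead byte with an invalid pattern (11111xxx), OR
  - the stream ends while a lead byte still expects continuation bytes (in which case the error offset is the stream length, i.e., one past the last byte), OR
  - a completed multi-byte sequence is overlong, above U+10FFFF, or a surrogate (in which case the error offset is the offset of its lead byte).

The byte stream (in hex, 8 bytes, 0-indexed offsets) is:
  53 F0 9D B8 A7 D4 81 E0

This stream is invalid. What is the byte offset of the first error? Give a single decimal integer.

Byte[0]=53: 1-byte ASCII. cp=U+0053
Byte[1]=F0: 4-byte lead, need 3 cont bytes. acc=0x0
Byte[2]=9D: continuation. acc=(acc<<6)|0x1D=0x1D
Byte[3]=B8: continuation. acc=(acc<<6)|0x38=0x778
Byte[4]=A7: continuation. acc=(acc<<6)|0x27=0x1DE27
Completed: cp=U+1DE27 (starts at byte 1)
Byte[5]=D4: 2-byte lead, need 1 cont bytes. acc=0x14
Byte[6]=81: continuation. acc=(acc<<6)|0x01=0x501
Completed: cp=U+0501 (starts at byte 5)
Byte[7]=E0: 3-byte lead, need 2 cont bytes. acc=0x0
Byte[8]: stream ended, expected continuation. INVALID

Answer: 8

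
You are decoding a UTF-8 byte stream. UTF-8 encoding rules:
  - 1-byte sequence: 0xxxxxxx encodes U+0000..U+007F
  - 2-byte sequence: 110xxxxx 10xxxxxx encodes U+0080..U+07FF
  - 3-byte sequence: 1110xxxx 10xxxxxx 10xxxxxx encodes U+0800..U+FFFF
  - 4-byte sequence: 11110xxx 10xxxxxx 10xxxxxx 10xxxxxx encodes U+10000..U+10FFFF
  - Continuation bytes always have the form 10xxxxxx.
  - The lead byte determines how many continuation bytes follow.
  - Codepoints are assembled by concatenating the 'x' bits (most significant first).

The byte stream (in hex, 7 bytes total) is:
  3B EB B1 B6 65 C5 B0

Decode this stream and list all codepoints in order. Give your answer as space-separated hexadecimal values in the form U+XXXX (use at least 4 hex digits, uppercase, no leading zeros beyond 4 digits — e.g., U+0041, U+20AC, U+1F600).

Byte[0]=3B: 1-byte ASCII. cp=U+003B
Byte[1]=EB: 3-byte lead, need 2 cont bytes. acc=0xB
Byte[2]=B1: continuation. acc=(acc<<6)|0x31=0x2F1
Byte[3]=B6: continuation. acc=(acc<<6)|0x36=0xBC76
Completed: cp=U+BC76 (starts at byte 1)
Byte[4]=65: 1-byte ASCII. cp=U+0065
Byte[5]=C5: 2-byte lead, need 1 cont bytes. acc=0x5
Byte[6]=B0: continuation. acc=(acc<<6)|0x30=0x170
Completed: cp=U+0170 (starts at byte 5)

Answer: U+003B U+BC76 U+0065 U+0170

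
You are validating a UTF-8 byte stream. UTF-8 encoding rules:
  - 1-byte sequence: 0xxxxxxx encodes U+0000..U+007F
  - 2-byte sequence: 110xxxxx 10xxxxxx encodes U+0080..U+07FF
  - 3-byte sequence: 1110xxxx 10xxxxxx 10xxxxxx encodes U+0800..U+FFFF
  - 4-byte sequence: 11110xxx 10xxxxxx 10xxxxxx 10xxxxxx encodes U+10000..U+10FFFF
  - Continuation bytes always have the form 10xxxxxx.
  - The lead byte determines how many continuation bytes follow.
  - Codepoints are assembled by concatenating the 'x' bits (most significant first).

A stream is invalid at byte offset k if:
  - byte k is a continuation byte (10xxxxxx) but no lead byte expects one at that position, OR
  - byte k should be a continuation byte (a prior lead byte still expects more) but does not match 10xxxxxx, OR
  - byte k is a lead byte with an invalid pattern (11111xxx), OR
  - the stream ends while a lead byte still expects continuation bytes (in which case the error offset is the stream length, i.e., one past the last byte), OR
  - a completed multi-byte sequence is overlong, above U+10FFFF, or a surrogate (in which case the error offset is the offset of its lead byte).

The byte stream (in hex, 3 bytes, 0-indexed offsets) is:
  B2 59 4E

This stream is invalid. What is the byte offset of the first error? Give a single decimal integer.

Byte[0]=B2: INVALID lead byte (not 0xxx/110x/1110/11110)

Answer: 0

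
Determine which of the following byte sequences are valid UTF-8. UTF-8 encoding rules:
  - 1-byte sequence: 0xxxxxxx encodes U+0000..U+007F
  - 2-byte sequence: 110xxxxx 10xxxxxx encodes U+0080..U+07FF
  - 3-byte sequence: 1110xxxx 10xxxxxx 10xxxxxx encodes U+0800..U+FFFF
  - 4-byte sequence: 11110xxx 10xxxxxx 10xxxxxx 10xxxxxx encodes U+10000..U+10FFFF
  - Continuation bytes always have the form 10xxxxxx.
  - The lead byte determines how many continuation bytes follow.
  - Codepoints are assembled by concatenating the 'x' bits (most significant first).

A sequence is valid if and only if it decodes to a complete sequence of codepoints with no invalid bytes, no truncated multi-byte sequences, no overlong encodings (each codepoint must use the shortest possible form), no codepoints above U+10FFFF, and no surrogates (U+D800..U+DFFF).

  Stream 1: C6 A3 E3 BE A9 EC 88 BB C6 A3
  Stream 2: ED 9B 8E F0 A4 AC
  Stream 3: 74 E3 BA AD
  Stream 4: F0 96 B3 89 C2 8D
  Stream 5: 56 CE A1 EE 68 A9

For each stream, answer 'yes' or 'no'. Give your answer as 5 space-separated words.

Answer: yes no yes yes no

Derivation:
Stream 1: decodes cleanly. VALID
Stream 2: error at byte offset 6. INVALID
Stream 3: decodes cleanly. VALID
Stream 4: decodes cleanly. VALID
Stream 5: error at byte offset 4. INVALID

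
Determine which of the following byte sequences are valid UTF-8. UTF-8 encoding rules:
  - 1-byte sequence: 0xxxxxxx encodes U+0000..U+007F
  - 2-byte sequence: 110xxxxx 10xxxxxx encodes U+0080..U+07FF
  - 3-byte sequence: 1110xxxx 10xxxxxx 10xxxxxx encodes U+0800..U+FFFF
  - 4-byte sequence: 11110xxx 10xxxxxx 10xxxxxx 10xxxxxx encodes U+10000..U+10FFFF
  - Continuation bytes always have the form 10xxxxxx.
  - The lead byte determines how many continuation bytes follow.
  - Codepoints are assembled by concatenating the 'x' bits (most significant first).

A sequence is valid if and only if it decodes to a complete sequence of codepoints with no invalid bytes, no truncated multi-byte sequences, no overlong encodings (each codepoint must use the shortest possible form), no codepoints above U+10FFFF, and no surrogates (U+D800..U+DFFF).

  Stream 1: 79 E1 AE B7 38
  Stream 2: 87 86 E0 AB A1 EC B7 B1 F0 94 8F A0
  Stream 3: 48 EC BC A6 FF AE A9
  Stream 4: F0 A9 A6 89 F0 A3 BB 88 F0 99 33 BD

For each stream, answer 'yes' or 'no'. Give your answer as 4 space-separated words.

Stream 1: decodes cleanly. VALID
Stream 2: error at byte offset 0. INVALID
Stream 3: error at byte offset 4. INVALID
Stream 4: error at byte offset 10. INVALID

Answer: yes no no no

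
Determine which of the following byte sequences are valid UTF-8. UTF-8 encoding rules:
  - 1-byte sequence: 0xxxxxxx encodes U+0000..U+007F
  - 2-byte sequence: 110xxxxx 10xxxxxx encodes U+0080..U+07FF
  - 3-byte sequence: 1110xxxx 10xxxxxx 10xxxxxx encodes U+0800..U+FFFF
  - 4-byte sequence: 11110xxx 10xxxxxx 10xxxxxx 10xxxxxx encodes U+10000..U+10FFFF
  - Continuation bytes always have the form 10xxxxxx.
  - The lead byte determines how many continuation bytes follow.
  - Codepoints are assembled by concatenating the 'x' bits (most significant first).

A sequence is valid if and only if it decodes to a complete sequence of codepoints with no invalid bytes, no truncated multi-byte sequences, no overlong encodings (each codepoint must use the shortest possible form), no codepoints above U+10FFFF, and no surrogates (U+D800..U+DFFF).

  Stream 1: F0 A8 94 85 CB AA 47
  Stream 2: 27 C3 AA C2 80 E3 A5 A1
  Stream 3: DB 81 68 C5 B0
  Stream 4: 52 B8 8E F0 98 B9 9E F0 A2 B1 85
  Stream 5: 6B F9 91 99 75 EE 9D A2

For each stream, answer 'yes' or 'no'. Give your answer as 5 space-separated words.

Answer: yes yes yes no no

Derivation:
Stream 1: decodes cleanly. VALID
Stream 2: decodes cleanly. VALID
Stream 3: decodes cleanly. VALID
Stream 4: error at byte offset 1. INVALID
Stream 5: error at byte offset 1. INVALID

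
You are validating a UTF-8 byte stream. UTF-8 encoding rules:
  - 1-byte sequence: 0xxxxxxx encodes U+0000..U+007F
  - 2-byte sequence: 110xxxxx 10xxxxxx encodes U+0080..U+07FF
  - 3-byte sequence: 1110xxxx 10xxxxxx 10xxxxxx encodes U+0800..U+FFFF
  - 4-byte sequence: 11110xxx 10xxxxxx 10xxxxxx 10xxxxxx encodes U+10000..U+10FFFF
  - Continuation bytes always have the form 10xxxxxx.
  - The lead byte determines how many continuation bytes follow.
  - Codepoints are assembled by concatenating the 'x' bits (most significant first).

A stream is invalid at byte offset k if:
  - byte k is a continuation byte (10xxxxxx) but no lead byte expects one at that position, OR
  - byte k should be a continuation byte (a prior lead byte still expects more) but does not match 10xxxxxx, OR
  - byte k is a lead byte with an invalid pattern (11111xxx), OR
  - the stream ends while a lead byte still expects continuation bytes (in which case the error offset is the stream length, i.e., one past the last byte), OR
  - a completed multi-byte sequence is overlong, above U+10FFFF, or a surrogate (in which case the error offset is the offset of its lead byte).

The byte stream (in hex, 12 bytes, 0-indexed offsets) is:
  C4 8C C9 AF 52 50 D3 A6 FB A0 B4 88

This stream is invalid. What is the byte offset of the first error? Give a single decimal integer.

Answer: 8

Derivation:
Byte[0]=C4: 2-byte lead, need 1 cont bytes. acc=0x4
Byte[1]=8C: continuation. acc=(acc<<6)|0x0C=0x10C
Completed: cp=U+010C (starts at byte 0)
Byte[2]=C9: 2-byte lead, need 1 cont bytes. acc=0x9
Byte[3]=AF: continuation. acc=(acc<<6)|0x2F=0x26F
Completed: cp=U+026F (starts at byte 2)
Byte[4]=52: 1-byte ASCII. cp=U+0052
Byte[5]=50: 1-byte ASCII. cp=U+0050
Byte[6]=D3: 2-byte lead, need 1 cont bytes. acc=0x13
Byte[7]=A6: continuation. acc=(acc<<6)|0x26=0x4E6
Completed: cp=U+04E6 (starts at byte 6)
Byte[8]=FB: INVALID lead byte (not 0xxx/110x/1110/11110)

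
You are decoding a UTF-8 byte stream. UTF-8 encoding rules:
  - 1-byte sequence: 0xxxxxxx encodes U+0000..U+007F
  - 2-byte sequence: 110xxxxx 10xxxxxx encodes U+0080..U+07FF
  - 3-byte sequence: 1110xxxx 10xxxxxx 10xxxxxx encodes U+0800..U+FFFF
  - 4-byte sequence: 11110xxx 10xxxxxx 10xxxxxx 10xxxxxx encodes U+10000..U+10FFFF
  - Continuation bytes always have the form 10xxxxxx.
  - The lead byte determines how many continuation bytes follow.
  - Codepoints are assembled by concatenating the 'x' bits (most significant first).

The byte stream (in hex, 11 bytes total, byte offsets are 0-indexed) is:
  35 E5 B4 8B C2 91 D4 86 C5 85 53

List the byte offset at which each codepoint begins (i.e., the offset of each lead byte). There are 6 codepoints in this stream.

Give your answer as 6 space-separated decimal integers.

Answer: 0 1 4 6 8 10

Derivation:
Byte[0]=35: 1-byte ASCII. cp=U+0035
Byte[1]=E5: 3-byte lead, need 2 cont bytes. acc=0x5
Byte[2]=B4: continuation. acc=(acc<<6)|0x34=0x174
Byte[3]=8B: continuation. acc=(acc<<6)|0x0B=0x5D0B
Completed: cp=U+5D0B (starts at byte 1)
Byte[4]=C2: 2-byte lead, need 1 cont bytes. acc=0x2
Byte[5]=91: continuation. acc=(acc<<6)|0x11=0x91
Completed: cp=U+0091 (starts at byte 4)
Byte[6]=D4: 2-byte lead, need 1 cont bytes. acc=0x14
Byte[7]=86: continuation. acc=(acc<<6)|0x06=0x506
Completed: cp=U+0506 (starts at byte 6)
Byte[8]=C5: 2-byte lead, need 1 cont bytes. acc=0x5
Byte[9]=85: continuation. acc=(acc<<6)|0x05=0x145
Completed: cp=U+0145 (starts at byte 8)
Byte[10]=53: 1-byte ASCII. cp=U+0053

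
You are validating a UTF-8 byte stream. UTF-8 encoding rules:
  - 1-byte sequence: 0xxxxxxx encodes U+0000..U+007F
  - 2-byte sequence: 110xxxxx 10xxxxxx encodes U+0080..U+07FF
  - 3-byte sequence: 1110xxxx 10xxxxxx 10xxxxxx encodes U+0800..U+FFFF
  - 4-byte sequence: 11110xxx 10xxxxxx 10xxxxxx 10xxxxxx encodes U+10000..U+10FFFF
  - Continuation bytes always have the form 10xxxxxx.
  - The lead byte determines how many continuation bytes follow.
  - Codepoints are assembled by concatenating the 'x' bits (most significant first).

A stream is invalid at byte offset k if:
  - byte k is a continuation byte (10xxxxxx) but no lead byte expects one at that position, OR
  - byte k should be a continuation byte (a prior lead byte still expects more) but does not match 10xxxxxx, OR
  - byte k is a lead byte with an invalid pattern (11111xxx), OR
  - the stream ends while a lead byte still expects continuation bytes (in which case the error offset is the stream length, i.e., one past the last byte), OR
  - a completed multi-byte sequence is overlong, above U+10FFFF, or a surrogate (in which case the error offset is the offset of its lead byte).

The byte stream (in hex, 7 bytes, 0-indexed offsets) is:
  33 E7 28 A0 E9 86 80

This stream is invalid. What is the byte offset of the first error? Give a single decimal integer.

Answer: 2

Derivation:
Byte[0]=33: 1-byte ASCII. cp=U+0033
Byte[1]=E7: 3-byte lead, need 2 cont bytes. acc=0x7
Byte[2]=28: expected 10xxxxxx continuation. INVALID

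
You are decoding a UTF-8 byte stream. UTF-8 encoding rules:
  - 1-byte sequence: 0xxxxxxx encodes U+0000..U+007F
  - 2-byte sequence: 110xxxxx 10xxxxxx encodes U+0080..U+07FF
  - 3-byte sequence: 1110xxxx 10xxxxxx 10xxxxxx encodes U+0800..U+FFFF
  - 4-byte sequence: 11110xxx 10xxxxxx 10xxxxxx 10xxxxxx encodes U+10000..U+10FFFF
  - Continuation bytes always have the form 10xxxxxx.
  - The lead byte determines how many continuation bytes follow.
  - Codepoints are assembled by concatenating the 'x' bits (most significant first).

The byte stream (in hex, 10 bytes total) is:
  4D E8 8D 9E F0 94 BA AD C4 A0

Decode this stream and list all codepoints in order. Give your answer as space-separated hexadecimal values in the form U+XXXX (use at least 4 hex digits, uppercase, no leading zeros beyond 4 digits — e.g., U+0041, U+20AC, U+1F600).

Answer: U+004D U+835E U+14EAD U+0120

Derivation:
Byte[0]=4D: 1-byte ASCII. cp=U+004D
Byte[1]=E8: 3-byte lead, need 2 cont bytes. acc=0x8
Byte[2]=8D: continuation. acc=(acc<<6)|0x0D=0x20D
Byte[3]=9E: continuation. acc=(acc<<6)|0x1E=0x835E
Completed: cp=U+835E (starts at byte 1)
Byte[4]=F0: 4-byte lead, need 3 cont bytes. acc=0x0
Byte[5]=94: continuation. acc=(acc<<6)|0x14=0x14
Byte[6]=BA: continuation. acc=(acc<<6)|0x3A=0x53A
Byte[7]=AD: continuation. acc=(acc<<6)|0x2D=0x14EAD
Completed: cp=U+14EAD (starts at byte 4)
Byte[8]=C4: 2-byte lead, need 1 cont bytes. acc=0x4
Byte[9]=A0: continuation. acc=(acc<<6)|0x20=0x120
Completed: cp=U+0120 (starts at byte 8)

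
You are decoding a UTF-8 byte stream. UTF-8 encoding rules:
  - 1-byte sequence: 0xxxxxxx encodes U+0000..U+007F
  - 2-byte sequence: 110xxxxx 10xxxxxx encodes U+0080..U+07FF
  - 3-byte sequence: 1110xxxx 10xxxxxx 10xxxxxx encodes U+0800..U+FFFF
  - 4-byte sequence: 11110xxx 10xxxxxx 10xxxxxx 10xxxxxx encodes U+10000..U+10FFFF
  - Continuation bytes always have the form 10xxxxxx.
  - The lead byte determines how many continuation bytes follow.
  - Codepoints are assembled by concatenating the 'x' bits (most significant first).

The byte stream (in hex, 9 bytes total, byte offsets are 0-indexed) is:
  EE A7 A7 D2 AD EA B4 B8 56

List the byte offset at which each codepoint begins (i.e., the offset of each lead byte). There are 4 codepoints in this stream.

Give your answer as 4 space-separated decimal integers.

Answer: 0 3 5 8

Derivation:
Byte[0]=EE: 3-byte lead, need 2 cont bytes. acc=0xE
Byte[1]=A7: continuation. acc=(acc<<6)|0x27=0x3A7
Byte[2]=A7: continuation. acc=(acc<<6)|0x27=0xE9E7
Completed: cp=U+E9E7 (starts at byte 0)
Byte[3]=D2: 2-byte lead, need 1 cont bytes. acc=0x12
Byte[4]=AD: continuation. acc=(acc<<6)|0x2D=0x4AD
Completed: cp=U+04AD (starts at byte 3)
Byte[5]=EA: 3-byte lead, need 2 cont bytes. acc=0xA
Byte[6]=B4: continuation. acc=(acc<<6)|0x34=0x2B4
Byte[7]=B8: continuation. acc=(acc<<6)|0x38=0xAD38
Completed: cp=U+AD38 (starts at byte 5)
Byte[8]=56: 1-byte ASCII. cp=U+0056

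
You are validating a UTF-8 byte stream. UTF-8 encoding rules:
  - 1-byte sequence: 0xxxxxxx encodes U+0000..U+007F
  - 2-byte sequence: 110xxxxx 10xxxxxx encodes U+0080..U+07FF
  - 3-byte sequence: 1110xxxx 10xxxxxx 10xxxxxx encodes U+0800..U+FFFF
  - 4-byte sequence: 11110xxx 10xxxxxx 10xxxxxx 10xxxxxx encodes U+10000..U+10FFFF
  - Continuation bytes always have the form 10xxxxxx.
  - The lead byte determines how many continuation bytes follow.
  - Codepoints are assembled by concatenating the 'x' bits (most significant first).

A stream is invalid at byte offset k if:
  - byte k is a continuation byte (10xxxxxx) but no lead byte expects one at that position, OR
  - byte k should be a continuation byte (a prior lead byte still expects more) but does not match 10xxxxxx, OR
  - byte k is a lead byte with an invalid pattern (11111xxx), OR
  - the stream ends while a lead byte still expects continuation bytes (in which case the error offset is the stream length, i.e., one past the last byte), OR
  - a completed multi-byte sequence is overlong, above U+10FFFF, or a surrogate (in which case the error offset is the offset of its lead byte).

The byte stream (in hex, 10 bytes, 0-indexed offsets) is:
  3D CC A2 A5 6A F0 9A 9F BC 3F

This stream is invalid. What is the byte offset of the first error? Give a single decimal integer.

Answer: 3

Derivation:
Byte[0]=3D: 1-byte ASCII. cp=U+003D
Byte[1]=CC: 2-byte lead, need 1 cont bytes. acc=0xC
Byte[2]=A2: continuation. acc=(acc<<6)|0x22=0x322
Completed: cp=U+0322 (starts at byte 1)
Byte[3]=A5: INVALID lead byte (not 0xxx/110x/1110/11110)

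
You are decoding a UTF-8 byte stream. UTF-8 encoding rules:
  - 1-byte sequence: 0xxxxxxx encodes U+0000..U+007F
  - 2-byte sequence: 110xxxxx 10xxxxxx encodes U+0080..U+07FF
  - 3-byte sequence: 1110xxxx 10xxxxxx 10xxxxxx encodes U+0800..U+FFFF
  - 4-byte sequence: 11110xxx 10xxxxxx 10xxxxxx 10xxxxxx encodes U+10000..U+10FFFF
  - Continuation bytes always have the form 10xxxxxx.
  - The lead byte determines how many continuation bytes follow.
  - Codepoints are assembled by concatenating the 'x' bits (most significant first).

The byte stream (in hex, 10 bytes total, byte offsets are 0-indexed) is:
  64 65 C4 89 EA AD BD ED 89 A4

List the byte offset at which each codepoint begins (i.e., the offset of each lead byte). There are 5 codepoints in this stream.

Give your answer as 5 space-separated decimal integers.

Answer: 0 1 2 4 7

Derivation:
Byte[0]=64: 1-byte ASCII. cp=U+0064
Byte[1]=65: 1-byte ASCII. cp=U+0065
Byte[2]=C4: 2-byte lead, need 1 cont bytes. acc=0x4
Byte[3]=89: continuation. acc=(acc<<6)|0x09=0x109
Completed: cp=U+0109 (starts at byte 2)
Byte[4]=EA: 3-byte lead, need 2 cont bytes. acc=0xA
Byte[5]=AD: continuation. acc=(acc<<6)|0x2D=0x2AD
Byte[6]=BD: continuation. acc=(acc<<6)|0x3D=0xAB7D
Completed: cp=U+AB7D (starts at byte 4)
Byte[7]=ED: 3-byte lead, need 2 cont bytes. acc=0xD
Byte[8]=89: continuation. acc=(acc<<6)|0x09=0x349
Byte[9]=A4: continuation. acc=(acc<<6)|0x24=0xD264
Completed: cp=U+D264 (starts at byte 7)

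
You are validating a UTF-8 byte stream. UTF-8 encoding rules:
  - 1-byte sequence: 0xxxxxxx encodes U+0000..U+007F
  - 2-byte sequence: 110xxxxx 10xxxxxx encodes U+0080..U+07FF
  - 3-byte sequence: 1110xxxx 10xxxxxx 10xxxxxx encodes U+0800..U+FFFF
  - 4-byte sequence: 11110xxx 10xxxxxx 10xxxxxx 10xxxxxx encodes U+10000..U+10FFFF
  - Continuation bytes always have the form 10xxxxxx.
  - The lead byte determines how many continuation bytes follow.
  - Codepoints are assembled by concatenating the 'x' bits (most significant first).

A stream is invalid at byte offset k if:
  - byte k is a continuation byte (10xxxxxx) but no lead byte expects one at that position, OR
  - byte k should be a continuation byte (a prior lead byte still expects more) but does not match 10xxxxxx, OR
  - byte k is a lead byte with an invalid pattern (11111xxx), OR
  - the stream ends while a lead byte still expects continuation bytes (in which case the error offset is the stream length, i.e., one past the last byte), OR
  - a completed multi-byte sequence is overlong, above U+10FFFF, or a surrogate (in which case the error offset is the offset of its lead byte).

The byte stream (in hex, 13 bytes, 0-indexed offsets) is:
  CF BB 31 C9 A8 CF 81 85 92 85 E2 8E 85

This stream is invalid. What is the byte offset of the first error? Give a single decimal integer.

Byte[0]=CF: 2-byte lead, need 1 cont bytes. acc=0xF
Byte[1]=BB: continuation. acc=(acc<<6)|0x3B=0x3FB
Completed: cp=U+03FB (starts at byte 0)
Byte[2]=31: 1-byte ASCII. cp=U+0031
Byte[3]=C9: 2-byte lead, need 1 cont bytes. acc=0x9
Byte[4]=A8: continuation. acc=(acc<<6)|0x28=0x268
Completed: cp=U+0268 (starts at byte 3)
Byte[5]=CF: 2-byte lead, need 1 cont bytes. acc=0xF
Byte[6]=81: continuation. acc=(acc<<6)|0x01=0x3C1
Completed: cp=U+03C1 (starts at byte 5)
Byte[7]=85: INVALID lead byte (not 0xxx/110x/1110/11110)

Answer: 7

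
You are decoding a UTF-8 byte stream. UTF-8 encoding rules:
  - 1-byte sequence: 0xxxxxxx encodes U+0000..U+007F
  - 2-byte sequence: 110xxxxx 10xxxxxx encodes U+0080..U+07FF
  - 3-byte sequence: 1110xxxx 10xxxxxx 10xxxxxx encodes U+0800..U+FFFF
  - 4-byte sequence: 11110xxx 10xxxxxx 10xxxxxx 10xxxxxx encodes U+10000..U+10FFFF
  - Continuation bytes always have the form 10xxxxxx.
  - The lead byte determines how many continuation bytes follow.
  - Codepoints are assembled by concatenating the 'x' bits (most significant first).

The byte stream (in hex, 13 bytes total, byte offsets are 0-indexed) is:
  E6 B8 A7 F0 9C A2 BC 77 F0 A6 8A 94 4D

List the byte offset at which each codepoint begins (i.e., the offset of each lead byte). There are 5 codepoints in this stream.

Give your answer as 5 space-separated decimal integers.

Byte[0]=E6: 3-byte lead, need 2 cont bytes. acc=0x6
Byte[1]=B8: continuation. acc=(acc<<6)|0x38=0x1B8
Byte[2]=A7: continuation. acc=(acc<<6)|0x27=0x6E27
Completed: cp=U+6E27 (starts at byte 0)
Byte[3]=F0: 4-byte lead, need 3 cont bytes. acc=0x0
Byte[4]=9C: continuation. acc=(acc<<6)|0x1C=0x1C
Byte[5]=A2: continuation. acc=(acc<<6)|0x22=0x722
Byte[6]=BC: continuation. acc=(acc<<6)|0x3C=0x1C8BC
Completed: cp=U+1C8BC (starts at byte 3)
Byte[7]=77: 1-byte ASCII. cp=U+0077
Byte[8]=F0: 4-byte lead, need 3 cont bytes. acc=0x0
Byte[9]=A6: continuation. acc=(acc<<6)|0x26=0x26
Byte[10]=8A: continuation. acc=(acc<<6)|0x0A=0x98A
Byte[11]=94: continuation. acc=(acc<<6)|0x14=0x26294
Completed: cp=U+26294 (starts at byte 8)
Byte[12]=4D: 1-byte ASCII. cp=U+004D

Answer: 0 3 7 8 12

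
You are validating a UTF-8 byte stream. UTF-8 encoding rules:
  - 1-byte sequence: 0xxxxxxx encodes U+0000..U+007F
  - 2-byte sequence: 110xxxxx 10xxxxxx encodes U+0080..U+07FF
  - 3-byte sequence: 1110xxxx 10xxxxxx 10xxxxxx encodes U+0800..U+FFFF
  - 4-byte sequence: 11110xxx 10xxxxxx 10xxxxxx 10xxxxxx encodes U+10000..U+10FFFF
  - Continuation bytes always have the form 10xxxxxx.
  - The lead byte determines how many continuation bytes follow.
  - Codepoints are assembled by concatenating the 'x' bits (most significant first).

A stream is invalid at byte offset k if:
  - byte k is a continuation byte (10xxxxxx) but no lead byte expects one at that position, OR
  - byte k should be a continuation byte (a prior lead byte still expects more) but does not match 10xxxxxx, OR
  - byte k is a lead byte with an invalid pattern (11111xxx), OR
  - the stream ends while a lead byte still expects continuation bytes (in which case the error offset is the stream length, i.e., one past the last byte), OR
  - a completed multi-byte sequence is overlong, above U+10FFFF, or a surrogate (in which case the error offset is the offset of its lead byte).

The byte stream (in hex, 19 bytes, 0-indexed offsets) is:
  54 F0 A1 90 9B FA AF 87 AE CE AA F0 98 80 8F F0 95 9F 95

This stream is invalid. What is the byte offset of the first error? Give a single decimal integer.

Answer: 5

Derivation:
Byte[0]=54: 1-byte ASCII. cp=U+0054
Byte[1]=F0: 4-byte lead, need 3 cont bytes. acc=0x0
Byte[2]=A1: continuation. acc=(acc<<6)|0x21=0x21
Byte[3]=90: continuation. acc=(acc<<6)|0x10=0x850
Byte[4]=9B: continuation. acc=(acc<<6)|0x1B=0x2141B
Completed: cp=U+2141B (starts at byte 1)
Byte[5]=FA: INVALID lead byte (not 0xxx/110x/1110/11110)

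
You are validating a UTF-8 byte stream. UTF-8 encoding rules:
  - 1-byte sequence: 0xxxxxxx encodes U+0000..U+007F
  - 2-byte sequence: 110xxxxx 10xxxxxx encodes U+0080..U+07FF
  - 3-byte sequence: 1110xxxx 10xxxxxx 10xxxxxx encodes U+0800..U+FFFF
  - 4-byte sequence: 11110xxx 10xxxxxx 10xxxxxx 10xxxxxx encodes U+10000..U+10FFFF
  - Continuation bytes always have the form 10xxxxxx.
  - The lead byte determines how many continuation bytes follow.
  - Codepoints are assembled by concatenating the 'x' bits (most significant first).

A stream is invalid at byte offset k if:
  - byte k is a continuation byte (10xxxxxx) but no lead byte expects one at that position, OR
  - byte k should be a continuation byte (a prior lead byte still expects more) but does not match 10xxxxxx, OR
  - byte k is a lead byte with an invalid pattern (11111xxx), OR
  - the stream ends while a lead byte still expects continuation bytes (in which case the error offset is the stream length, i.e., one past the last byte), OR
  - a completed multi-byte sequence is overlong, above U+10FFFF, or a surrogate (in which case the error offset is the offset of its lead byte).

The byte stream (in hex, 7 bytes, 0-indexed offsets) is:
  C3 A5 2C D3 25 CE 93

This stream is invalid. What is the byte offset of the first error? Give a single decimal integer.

Byte[0]=C3: 2-byte lead, need 1 cont bytes. acc=0x3
Byte[1]=A5: continuation. acc=(acc<<6)|0x25=0xE5
Completed: cp=U+00E5 (starts at byte 0)
Byte[2]=2C: 1-byte ASCII. cp=U+002C
Byte[3]=D3: 2-byte lead, need 1 cont bytes. acc=0x13
Byte[4]=25: expected 10xxxxxx continuation. INVALID

Answer: 4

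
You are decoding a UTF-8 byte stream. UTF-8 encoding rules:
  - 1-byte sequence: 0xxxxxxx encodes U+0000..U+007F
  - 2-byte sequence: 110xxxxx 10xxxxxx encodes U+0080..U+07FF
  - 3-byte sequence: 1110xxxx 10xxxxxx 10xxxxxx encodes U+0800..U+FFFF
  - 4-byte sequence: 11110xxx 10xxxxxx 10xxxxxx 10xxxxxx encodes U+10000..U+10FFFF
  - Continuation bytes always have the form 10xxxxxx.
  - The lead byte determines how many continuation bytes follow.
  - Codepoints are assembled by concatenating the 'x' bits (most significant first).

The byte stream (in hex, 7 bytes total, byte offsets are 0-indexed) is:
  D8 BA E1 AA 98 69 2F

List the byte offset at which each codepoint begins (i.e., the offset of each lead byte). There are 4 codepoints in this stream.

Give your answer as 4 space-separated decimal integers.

Answer: 0 2 5 6

Derivation:
Byte[0]=D8: 2-byte lead, need 1 cont bytes. acc=0x18
Byte[1]=BA: continuation. acc=(acc<<6)|0x3A=0x63A
Completed: cp=U+063A (starts at byte 0)
Byte[2]=E1: 3-byte lead, need 2 cont bytes. acc=0x1
Byte[3]=AA: continuation. acc=(acc<<6)|0x2A=0x6A
Byte[4]=98: continuation. acc=(acc<<6)|0x18=0x1A98
Completed: cp=U+1A98 (starts at byte 2)
Byte[5]=69: 1-byte ASCII. cp=U+0069
Byte[6]=2F: 1-byte ASCII. cp=U+002F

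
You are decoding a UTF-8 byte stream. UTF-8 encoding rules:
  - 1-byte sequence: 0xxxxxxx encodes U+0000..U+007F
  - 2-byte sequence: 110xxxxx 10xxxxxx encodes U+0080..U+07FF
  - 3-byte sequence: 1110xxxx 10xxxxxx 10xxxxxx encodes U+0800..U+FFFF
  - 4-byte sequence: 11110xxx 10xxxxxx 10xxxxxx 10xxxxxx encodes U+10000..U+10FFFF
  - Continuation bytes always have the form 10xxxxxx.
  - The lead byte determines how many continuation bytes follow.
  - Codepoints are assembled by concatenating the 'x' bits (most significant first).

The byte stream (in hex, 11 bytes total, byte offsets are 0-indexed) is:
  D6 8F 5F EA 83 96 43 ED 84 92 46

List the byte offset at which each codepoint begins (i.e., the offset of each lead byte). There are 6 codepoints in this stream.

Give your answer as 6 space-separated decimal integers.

Answer: 0 2 3 6 7 10

Derivation:
Byte[0]=D6: 2-byte lead, need 1 cont bytes. acc=0x16
Byte[1]=8F: continuation. acc=(acc<<6)|0x0F=0x58F
Completed: cp=U+058F (starts at byte 0)
Byte[2]=5F: 1-byte ASCII. cp=U+005F
Byte[3]=EA: 3-byte lead, need 2 cont bytes. acc=0xA
Byte[4]=83: continuation. acc=(acc<<6)|0x03=0x283
Byte[5]=96: continuation. acc=(acc<<6)|0x16=0xA0D6
Completed: cp=U+A0D6 (starts at byte 3)
Byte[6]=43: 1-byte ASCII. cp=U+0043
Byte[7]=ED: 3-byte lead, need 2 cont bytes. acc=0xD
Byte[8]=84: continuation. acc=(acc<<6)|0x04=0x344
Byte[9]=92: continuation. acc=(acc<<6)|0x12=0xD112
Completed: cp=U+D112 (starts at byte 7)
Byte[10]=46: 1-byte ASCII. cp=U+0046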